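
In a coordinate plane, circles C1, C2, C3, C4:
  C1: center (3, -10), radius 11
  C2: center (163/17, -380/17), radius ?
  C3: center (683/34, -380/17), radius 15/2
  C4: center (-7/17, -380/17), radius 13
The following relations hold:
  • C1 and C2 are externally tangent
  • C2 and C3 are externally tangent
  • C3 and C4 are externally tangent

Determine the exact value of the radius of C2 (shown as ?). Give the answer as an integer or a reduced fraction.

3

1. [ext C1·C2]  r_C2² + 22r_C2 − 75 = 0  ⇒  r_C2 = 3 (r>0 drops 1)
2. [ext C2·C3]  r_C2² + 15r_C2 − 54 = 0  ⇒  r_C2 = 3 (r>0 drops 1)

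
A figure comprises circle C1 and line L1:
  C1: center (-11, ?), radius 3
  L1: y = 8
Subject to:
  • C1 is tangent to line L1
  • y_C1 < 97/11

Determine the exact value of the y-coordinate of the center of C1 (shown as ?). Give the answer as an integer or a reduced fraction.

1. [C1‖L1]  y_C1² − 16y_C1 + 55 = 0  ⇒  y_C1 = 5 or 11
2. given y_C1 < 97/11: keep 5

5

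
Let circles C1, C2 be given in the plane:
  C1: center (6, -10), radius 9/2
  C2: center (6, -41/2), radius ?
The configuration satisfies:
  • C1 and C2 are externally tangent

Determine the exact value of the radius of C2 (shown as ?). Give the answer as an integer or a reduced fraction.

6

1. [ext C1·C2]  r_C2² + 9r_C2 − 90 = 0  ⇒  r_C2 = 6 (r>0 drops 1)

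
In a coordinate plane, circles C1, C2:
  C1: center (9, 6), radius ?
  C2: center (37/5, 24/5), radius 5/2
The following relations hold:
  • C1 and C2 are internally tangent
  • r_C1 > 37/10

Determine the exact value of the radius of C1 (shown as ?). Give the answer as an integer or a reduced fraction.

9/2

1. [int C1,C2]  r_C1² − 5r_C1 + 9/4 = 0  ⇒  r_C1 = 1/2 or 9/2
2. given r_C1 > 37/10: keep 9/2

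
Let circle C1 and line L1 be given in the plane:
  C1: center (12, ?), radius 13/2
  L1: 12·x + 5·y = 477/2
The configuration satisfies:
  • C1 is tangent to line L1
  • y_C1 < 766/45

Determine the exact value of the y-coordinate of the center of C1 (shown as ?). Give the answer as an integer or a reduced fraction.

1. [C1‖L1]  y_C1² − (189/5)y_C1 + 358/5 = 0  ⇒  y_C1 = 2 or 179/5
2. given y_C1 < 766/45: keep 2

2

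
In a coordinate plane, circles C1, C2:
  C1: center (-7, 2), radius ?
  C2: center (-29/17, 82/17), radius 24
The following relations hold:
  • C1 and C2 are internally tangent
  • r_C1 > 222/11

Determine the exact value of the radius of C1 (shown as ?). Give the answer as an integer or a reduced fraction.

30

1. [int C1,C2]  r_C1² − 48r_C1 + 540 = 0  ⇒  r_C1 = 18 or 30
2. given r_C1 > 222/11: keep 30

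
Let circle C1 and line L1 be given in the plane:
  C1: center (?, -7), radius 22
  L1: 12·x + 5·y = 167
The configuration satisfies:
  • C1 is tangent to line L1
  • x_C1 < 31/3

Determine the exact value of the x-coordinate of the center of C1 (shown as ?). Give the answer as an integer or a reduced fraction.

-7

1. [C1‖L1]  x_C1² − (101/3)x_C1 − 854/3 = 0  ⇒  x_C1 = -7 or 122/3
2. given x_C1 < 31/3: keep -7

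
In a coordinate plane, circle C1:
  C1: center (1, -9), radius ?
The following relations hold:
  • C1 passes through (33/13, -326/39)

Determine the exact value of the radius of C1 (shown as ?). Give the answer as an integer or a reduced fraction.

1. [C1∋P]  r_C1² − 25/9 = 0  ⇒  r_C1 = 5/3 (r>0 drops 1)

5/3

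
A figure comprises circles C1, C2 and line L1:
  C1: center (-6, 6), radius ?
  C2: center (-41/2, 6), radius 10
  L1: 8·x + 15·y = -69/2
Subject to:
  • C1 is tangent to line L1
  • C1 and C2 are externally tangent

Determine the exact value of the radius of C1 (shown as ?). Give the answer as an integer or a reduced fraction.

1. [C1‖L1]  r_C1² − 81/4 = 0  ⇒  r_C1 = 9/2 (r>0 drops 1)
2. [ext C1·C2]  r_C1² + 20r_C1 − 441/4 = 0  ⇒  r_C1 = 9/2 (r>0 drops 1)

9/2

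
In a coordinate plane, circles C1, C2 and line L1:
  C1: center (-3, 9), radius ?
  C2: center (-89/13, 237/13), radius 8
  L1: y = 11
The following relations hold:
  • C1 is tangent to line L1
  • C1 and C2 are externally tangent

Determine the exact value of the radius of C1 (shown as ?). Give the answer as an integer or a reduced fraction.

2

1. [C1‖L1]  r_C1² − 4 = 0  ⇒  r_C1 = 2 (r>0 drops 1)
2. [ext C1·C2]  r_C1² + 16r_C1 − 36 = 0  ⇒  r_C1 = 2 (r>0 drops 1)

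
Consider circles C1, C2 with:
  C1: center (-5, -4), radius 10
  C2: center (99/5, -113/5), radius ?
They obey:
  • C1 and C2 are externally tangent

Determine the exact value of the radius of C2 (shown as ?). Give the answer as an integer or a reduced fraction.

21

1. [ext C1·C2]  r_C2² + 20r_C2 − 861 = 0  ⇒  r_C2 = 21 (r>0 drops 1)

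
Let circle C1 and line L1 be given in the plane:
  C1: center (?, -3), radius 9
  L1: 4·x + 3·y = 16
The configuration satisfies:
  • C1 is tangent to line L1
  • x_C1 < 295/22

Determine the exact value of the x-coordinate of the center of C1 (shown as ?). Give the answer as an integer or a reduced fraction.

-5

1. [C1‖L1]  x_C1² − (25/2)x_C1 − 175/2 = 0  ⇒  x_C1 = -5 or 35/2
2. given x_C1 < 295/22: keep -5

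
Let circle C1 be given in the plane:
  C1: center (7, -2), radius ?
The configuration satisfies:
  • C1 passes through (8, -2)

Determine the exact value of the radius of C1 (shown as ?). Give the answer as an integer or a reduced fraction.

1. [C1∋P]  r_C1² − 1 = 0  ⇒  r_C1 = 1 (r>0 drops 1)

1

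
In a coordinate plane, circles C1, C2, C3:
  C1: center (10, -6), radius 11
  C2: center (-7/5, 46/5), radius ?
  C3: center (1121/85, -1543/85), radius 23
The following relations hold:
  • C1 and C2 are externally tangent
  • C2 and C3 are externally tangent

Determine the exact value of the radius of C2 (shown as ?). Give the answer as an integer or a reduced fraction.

1. [ext C1·C2]  r_C2² + 22r_C2 − 240 = 0  ⇒  r_C2 = 8 (r>0 drops 1)
2. [ext C2·C3]  r_C2² + 46r_C2 − 432 = 0  ⇒  r_C2 = 8 (r>0 drops 1)

8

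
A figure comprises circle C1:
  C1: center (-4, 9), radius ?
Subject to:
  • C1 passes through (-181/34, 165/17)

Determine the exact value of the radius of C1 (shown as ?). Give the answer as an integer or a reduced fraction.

3/2

1. [C1∋P]  r_C1² − 9/4 = 0  ⇒  r_C1 = 3/2 (r>0 drops 1)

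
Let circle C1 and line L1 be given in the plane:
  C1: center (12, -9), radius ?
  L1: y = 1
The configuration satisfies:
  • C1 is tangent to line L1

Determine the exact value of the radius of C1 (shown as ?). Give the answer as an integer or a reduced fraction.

10

1. [C1‖L1]  r_C1² − 100 = 0  ⇒  r_C1 = 10 (r>0 drops 1)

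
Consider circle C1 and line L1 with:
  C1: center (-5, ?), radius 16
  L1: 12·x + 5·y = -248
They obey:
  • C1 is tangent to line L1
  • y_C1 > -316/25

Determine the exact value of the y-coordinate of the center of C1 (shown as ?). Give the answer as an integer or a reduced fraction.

4

1. [C1‖L1]  y_C1² + (376/5)y_C1 − 1584/5 = 0  ⇒  y_C1 = -396/5 or 4
2. given y_C1 > -316/25: keep 4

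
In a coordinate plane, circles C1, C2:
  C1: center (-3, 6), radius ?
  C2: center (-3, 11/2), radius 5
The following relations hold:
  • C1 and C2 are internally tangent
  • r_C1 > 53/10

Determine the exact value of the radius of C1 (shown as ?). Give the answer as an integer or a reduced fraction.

11/2

1. [int C1,C2]  r_C1² − 10r_C1 + 99/4 = 0  ⇒  r_C1 = 9/2 or 11/2
2. given r_C1 > 53/10: keep 11/2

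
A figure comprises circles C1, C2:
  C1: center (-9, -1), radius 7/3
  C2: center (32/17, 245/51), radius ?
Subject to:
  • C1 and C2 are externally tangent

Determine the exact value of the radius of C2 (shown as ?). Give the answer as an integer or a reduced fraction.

1. [ext C1·C2]  r_C2² + (14/3)r_C2 − 440/3 = 0  ⇒  r_C2 = 10 (r>0 drops 1)

10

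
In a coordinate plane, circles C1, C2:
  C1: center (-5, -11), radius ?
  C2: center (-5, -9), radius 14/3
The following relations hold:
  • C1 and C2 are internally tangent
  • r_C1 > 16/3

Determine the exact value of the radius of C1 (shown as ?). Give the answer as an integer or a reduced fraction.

20/3

1. [int C1,C2]  r_C1² − (28/3)r_C1 + 160/9 = 0  ⇒  r_C1 = 8/3 or 20/3
2. given r_C1 > 16/3: keep 20/3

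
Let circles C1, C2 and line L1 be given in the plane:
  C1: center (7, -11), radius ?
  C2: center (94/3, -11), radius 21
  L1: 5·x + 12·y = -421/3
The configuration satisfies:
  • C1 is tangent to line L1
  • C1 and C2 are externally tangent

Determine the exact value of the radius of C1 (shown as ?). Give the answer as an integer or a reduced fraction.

10/3

1. [C1‖L1]  r_C1² − 100/9 = 0  ⇒  r_C1 = 10/3 (r>0 drops 1)
2. [ext C1·C2]  r_C1² + 42r_C1 − 1360/9 = 0  ⇒  r_C1 = 10/3 (r>0 drops 1)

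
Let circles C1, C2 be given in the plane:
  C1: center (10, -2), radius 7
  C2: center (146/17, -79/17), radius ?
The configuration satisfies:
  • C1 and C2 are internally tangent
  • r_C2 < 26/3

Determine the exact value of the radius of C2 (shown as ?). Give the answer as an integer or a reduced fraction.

1. [int C1,C2]  r_C2² − 14r_C2 + 40 = 0  ⇒  r_C2 = 4 or 10
2. given r_C2 < 26/3: keep 4

4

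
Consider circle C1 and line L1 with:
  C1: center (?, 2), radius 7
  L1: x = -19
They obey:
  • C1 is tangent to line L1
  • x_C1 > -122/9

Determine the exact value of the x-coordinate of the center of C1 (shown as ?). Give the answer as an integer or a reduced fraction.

-12

1. [C1‖L1]  x_C1² + 38x_C1 + 312 = 0  ⇒  x_C1 = -26 or -12
2. given x_C1 > -122/9: keep -12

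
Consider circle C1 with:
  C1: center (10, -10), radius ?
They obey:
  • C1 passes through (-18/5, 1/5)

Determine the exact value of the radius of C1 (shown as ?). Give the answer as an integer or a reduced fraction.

1. [C1∋P]  r_C1² − 289 = 0  ⇒  r_C1 = 17 (r>0 drops 1)

17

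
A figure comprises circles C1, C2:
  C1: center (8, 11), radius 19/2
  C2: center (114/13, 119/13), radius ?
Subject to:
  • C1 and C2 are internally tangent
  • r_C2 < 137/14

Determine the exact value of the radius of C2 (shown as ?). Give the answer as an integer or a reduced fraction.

1. [int C1,C2]  r_C2² − 19r_C2 + 345/4 = 0  ⇒  r_C2 = 15/2 or 23/2
2. given r_C2 < 137/14: keep 15/2

15/2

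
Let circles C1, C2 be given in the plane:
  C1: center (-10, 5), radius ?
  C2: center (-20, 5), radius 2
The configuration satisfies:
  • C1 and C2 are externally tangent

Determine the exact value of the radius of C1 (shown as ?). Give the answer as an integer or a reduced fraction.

1. [ext C1·C2]  r_C1² + 4r_C1 − 96 = 0  ⇒  r_C1 = 8 (r>0 drops 1)

8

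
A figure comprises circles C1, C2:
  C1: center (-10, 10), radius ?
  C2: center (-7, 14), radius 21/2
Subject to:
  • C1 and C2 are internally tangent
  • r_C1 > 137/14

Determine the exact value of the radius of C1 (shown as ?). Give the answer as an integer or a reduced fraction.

1. [int C1,C2]  r_C1² − 21r_C1 + 341/4 = 0  ⇒  r_C1 = 11/2 or 31/2
2. given r_C1 > 137/14: keep 31/2

31/2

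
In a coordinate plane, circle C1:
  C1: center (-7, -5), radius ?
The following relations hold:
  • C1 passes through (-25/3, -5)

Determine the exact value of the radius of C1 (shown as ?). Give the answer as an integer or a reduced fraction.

4/3

1. [C1∋P]  r_C1² − 16/9 = 0  ⇒  r_C1 = 4/3 (r>0 drops 1)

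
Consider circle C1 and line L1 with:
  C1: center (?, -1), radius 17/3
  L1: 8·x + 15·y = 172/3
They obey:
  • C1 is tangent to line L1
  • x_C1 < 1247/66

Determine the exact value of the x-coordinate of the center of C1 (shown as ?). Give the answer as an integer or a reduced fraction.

1. [C1‖L1]  x_C1² − (217/12)x_C1 − 253/4 = 0  ⇒  x_C1 = -3 or 253/12
2. given x_C1 < 1247/66: keep -3

-3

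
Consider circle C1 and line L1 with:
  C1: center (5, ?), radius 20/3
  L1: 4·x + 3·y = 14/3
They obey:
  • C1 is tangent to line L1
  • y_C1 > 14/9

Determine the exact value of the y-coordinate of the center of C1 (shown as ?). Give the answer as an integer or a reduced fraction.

6

1. [C1‖L1]  y_C1² + (92/9)y_C1 − 292/3 = 0  ⇒  y_C1 = -146/9 or 6
2. given y_C1 > 14/9: keep 6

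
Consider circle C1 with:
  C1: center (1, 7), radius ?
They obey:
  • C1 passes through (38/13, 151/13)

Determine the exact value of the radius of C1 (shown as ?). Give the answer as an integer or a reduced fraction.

5

1. [C1∋P]  r_C1² − 25 = 0  ⇒  r_C1 = 5 (r>0 drops 1)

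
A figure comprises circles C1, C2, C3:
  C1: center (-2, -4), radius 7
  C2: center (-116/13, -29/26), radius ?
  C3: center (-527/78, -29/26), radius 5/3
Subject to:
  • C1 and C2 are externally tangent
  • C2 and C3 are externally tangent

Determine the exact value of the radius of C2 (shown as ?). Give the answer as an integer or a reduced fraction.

1. [ext C1·C2]  r_C2² + 14r_C2 − 29/4 = 0  ⇒  r_C2 = 1/2 (r>0 drops 1)
2. [ext C2·C3]  r_C2² + (10/3)r_C2 − 23/12 = 0  ⇒  r_C2 = 1/2 (r>0 drops 1)

1/2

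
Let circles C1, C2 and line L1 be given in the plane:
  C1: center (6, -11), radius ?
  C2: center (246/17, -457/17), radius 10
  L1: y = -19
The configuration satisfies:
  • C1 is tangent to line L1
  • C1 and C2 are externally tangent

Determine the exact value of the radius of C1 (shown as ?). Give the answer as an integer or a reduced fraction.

8

1. [C1‖L1]  r_C1² − 64 = 0  ⇒  r_C1 = 8 (r>0 drops 1)
2. [ext C1·C2]  r_C1² + 20r_C1 − 224 = 0  ⇒  r_C1 = 8 (r>0 drops 1)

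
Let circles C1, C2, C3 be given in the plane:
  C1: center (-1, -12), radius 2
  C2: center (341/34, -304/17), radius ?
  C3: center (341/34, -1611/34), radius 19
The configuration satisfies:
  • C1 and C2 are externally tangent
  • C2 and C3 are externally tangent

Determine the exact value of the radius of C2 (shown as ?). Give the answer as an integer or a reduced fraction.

1. [ext C1·C2]  r_C2² + 4r_C2 − 609/4 = 0  ⇒  r_C2 = 21/2 (r>0 drops 1)
2. [ext C2·C3]  r_C2² + 38r_C2 − 2037/4 = 0  ⇒  r_C2 = 21/2 (r>0 drops 1)

21/2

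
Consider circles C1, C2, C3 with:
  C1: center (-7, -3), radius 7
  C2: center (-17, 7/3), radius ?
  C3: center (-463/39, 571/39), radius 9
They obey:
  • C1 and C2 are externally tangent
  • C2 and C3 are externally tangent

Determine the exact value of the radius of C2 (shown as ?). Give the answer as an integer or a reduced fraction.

1. [ext C1·C2]  r_C2² + 14r_C2 − 715/9 = 0  ⇒  r_C2 = 13/3 (r>0 drops 1)
2. [ext C2·C3]  r_C2² + 18r_C2 − 871/9 = 0  ⇒  r_C2 = 13/3 (r>0 drops 1)

13/3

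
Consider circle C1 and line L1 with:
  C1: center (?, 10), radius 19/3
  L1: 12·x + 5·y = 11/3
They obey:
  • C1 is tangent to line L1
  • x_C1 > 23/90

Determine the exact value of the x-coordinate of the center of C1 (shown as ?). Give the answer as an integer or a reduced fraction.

3

1. [C1‖L1]  x_C1² + (139/18)x_C1 − 193/6 = 0  ⇒  x_C1 = -193/18 or 3
2. given x_C1 > 23/90: keep 3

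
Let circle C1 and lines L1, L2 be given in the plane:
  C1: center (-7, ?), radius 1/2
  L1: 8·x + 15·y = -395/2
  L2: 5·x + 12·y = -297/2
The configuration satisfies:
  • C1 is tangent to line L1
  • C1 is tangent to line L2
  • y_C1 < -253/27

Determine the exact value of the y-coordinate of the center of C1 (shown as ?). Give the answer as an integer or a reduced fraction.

1. [C1‖L1]  y_C1² + (283/15)y_C1 + 266/3 = 0  ⇒  y_C1 = -10 or -133/15
2. [C1‖L2]  y_C1² + (227/12)y_C1 + 535/6 = 0  ⇒  y_C1 = -10 or -107/12

-10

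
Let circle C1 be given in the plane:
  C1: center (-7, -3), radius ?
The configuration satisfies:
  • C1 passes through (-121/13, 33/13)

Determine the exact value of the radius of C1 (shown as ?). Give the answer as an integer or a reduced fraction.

1. [C1∋P]  r_C1² − 36 = 0  ⇒  r_C1 = 6 (r>0 drops 1)

6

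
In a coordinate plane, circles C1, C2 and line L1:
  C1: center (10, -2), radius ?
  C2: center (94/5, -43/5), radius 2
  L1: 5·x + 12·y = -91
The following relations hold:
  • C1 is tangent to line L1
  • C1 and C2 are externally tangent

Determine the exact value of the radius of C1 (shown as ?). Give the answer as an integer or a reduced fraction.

1. [C1‖L1]  r_C1² − 81 = 0  ⇒  r_C1 = 9 (r>0 drops 1)
2. [ext C1·C2]  r_C1² + 4r_C1 − 117 = 0  ⇒  r_C1 = 9 (r>0 drops 1)

9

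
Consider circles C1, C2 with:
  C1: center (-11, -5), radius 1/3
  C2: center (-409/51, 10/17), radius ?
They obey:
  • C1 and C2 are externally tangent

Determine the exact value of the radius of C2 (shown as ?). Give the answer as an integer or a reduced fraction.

6

1. [ext C1·C2]  r_C2² + (2/3)r_C2 − 40 = 0  ⇒  r_C2 = 6 (r>0 drops 1)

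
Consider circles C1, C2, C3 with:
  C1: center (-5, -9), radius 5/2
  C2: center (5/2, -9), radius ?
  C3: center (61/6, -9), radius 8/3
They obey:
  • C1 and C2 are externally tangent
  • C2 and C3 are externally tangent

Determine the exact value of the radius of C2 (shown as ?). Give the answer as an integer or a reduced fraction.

5

1. [ext C1·C2]  r_C2² + 5r_C2 − 50 = 0  ⇒  r_C2 = 5 (r>0 drops 1)
2. [ext C2·C3]  r_C2² + (16/3)r_C2 − 155/3 = 0  ⇒  r_C2 = 5 (r>0 drops 1)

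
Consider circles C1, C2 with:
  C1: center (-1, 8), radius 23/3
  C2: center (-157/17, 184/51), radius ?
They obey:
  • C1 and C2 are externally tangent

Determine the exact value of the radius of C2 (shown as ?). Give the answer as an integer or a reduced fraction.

5/3

1. [ext C1·C2]  r_C2² + (46/3)r_C2 − 85/3 = 0  ⇒  r_C2 = 5/3 (r>0 drops 1)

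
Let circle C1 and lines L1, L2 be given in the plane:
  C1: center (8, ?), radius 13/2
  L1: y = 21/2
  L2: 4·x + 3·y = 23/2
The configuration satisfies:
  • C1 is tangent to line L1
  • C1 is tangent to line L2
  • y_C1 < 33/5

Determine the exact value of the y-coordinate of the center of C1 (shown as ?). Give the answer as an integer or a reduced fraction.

1. [C1‖L1]  y_C1² − 21y_C1 + 68 = 0  ⇒  y_C1 = 4 or 17
2. [C1‖L2]  y_C1² + (41/3)y_C1 − 212/3 = 0  ⇒  y_C1 = -53/3 or 4

4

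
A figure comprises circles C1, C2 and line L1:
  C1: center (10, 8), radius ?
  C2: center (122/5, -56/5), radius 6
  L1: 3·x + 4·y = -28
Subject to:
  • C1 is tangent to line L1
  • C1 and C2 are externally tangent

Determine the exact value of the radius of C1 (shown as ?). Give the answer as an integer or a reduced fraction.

18

1. [C1‖L1]  r_C1² − 324 = 0  ⇒  r_C1 = 18 (r>0 drops 1)
2. [ext C1·C2]  r_C1² + 12r_C1 − 540 = 0  ⇒  r_C1 = 18 (r>0 drops 1)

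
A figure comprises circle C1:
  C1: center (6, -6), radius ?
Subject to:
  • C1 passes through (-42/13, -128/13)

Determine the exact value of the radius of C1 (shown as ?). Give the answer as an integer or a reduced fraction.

10

1. [C1∋P]  r_C1² − 100 = 0  ⇒  r_C1 = 10 (r>0 drops 1)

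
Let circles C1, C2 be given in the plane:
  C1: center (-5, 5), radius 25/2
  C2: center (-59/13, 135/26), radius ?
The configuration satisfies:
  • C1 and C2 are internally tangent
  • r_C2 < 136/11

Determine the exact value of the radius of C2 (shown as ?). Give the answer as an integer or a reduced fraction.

12

1. [int C1,C2]  r_C2² − 25r_C2 + 156 = 0  ⇒  r_C2 = 12 or 13
2. given r_C2 < 136/11: keep 12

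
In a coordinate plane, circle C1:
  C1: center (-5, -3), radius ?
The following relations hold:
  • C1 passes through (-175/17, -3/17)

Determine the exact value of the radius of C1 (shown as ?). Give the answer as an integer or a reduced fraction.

6

1. [C1∋P]  r_C1² − 36 = 0  ⇒  r_C1 = 6 (r>0 drops 1)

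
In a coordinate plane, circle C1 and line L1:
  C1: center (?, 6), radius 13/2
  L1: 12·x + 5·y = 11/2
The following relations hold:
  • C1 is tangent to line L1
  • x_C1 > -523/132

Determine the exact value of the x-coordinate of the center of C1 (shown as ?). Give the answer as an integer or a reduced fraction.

1. [C1‖L1]  x_C1² + (49/12)x_C1 − 545/12 = 0  ⇒  x_C1 = -109/12 or 5
2. given x_C1 > -523/132: keep 5

5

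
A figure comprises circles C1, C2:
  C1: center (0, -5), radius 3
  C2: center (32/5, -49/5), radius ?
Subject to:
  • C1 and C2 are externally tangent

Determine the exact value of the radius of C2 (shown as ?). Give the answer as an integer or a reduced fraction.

5

1. [ext C1·C2]  r_C2² + 6r_C2 − 55 = 0  ⇒  r_C2 = 5 (r>0 drops 1)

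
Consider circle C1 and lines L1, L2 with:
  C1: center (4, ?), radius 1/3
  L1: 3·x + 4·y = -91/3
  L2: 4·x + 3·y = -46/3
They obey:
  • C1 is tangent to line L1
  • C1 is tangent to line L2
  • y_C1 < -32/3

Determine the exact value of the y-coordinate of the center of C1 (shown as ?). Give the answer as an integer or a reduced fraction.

-11

1. [C1‖L1]  y_C1² + (127/6)y_C1 + 671/6 = 0  ⇒  y_C1 = -11 or -61/6
2. [C1‖L2]  y_C1² + (188/9)y_C1 + 979/9 = 0  ⇒  y_C1 = -11 or -89/9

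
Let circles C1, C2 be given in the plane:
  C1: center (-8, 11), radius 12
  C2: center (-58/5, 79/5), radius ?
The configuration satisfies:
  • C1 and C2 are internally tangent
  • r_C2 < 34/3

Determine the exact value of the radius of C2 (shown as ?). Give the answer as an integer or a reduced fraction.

1. [int C1,C2]  r_C2² − 24r_C2 + 108 = 0  ⇒  r_C2 = 6 or 18
2. given r_C2 < 34/3: keep 6

6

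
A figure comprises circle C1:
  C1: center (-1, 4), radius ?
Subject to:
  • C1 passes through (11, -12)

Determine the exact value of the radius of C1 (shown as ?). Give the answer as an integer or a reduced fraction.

20

1. [C1∋P]  r_C1² − 400 = 0  ⇒  r_C1 = 20 (r>0 drops 1)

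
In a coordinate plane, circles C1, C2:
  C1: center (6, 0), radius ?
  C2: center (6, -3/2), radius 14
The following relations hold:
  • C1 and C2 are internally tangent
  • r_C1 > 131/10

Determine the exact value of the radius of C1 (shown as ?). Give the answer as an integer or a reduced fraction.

31/2

1. [int C1,C2]  r_C1² − 28r_C1 + 775/4 = 0  ⇒  r_C1 = 25/2 or 31/2
2. given r_C1 > 131/10: keep 31/2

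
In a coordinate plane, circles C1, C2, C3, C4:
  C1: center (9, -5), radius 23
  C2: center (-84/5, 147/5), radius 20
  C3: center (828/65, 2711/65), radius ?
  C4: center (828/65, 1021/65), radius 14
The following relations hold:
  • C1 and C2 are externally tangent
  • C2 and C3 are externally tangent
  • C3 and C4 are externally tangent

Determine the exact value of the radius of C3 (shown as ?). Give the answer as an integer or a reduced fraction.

12

1. [ext C2·C3]  r_C3² + 40r_C3 − 624 = 0  ⇒  r_C3 = 12 (r>0 drops 1)
2. [ext C3·C4]  r_C3² + 28r_C3 − 480 = 0  ⇒  r_C3 = 12 (r>0 drops 1)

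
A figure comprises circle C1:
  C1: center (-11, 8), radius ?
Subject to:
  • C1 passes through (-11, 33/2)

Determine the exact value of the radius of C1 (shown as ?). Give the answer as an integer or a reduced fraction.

1. [C1∋P]  r_C1² − 289/4 = 0  ⇒  r_C1 = 17/2 (r>0 drops 1)

17/2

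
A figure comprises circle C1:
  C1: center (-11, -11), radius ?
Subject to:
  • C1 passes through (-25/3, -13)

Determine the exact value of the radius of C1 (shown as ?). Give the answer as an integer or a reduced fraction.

10/3

1. [C1∋P]  r_C1² − 100/9 = 0  ⇒  r_C1 = 10/3 (r>0 drops 1)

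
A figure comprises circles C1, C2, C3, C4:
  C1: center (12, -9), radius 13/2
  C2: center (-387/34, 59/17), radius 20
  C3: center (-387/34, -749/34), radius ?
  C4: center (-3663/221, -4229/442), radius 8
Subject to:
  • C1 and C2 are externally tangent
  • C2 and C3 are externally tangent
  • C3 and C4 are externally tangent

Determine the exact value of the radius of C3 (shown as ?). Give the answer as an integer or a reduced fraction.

1. [ext C2·C3]  r_C3² + 40r_C3 − 1001/4 = 0  ⇒  r_C3 = 11/2 (r>0 drops 1)
2. [ext C3·C4]  r_C3² + 16r_C3 − 473/4 = 0  ⇒  r_C3 = 11/2 (r>0 drops 1)

11/2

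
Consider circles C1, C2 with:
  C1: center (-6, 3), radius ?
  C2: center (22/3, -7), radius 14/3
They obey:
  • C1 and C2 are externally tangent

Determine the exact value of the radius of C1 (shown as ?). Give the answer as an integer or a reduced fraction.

1. [ext C1·C2]  r_C1² + (28/3)r_C1 − 256 = 0  ⇒  r_C1 = 12 (r>0 drops 1)

12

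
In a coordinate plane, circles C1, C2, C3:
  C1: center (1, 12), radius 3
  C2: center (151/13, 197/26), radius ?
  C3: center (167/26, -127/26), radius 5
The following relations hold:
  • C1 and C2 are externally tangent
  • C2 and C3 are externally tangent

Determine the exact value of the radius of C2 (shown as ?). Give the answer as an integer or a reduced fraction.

1. [ext C1·C2]  r_C2² + 6r_C2 − 493/4 = 0  ⇒  r_C2 = 17/2 (r>0 drops 1)
2. [ext C2·C3]  r_C2² + 10r_C2 − 629/4 = 0  ⇒  r_C2 = 17/2 (r>0 drops 1)

17/2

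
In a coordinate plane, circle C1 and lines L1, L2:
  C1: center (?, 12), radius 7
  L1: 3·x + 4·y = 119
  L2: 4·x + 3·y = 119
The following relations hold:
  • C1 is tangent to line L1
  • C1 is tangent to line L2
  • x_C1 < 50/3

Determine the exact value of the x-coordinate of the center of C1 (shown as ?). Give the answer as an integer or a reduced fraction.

1. [C1‖L1]  x_C1² − (142/3)x_C1 + 424 = 0  ⇒  x_C1 = 12 or 106/3
2. [C1‖L2]  x_C1² − (83/2)x_C1 + 354 = 0  ⇒  x_C1 = 12 or 59/2

12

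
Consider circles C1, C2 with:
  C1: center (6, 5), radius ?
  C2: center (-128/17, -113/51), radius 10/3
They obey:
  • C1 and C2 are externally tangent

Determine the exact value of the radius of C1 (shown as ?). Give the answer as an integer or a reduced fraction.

1. [ext C1·C2]  r_C1² + (20/3)r_C1 − 224 = 0  ⇒  r_C1 = 12 (r>0 drops 1)

12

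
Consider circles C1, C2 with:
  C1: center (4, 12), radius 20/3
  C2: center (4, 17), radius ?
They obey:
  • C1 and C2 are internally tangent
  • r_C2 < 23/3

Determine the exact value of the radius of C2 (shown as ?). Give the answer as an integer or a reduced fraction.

5/3

1. [int C1,C2]  r_C2² − (40/3)r_C2 + 175/9 = 0  ⇒  r_C2 = 5/3 or 35/3
2. given r_C2 < 23/3: keep 5/3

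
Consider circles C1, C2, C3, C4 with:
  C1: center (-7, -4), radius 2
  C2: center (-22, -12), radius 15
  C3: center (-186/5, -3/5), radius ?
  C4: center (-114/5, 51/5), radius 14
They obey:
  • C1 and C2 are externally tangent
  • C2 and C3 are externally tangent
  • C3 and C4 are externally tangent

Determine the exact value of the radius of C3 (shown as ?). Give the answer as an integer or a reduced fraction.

1. [ext C2·C3]  r_C3² + 30r_C3 − 136 = 0  ⇒  r_C3 = 4 (r>0 drops 1)
2. [ext C3·C4]  r_C3² + 28r_C3 − 128 = 0  ⇒  r_C3 = 4 (r>0 drops 1)

4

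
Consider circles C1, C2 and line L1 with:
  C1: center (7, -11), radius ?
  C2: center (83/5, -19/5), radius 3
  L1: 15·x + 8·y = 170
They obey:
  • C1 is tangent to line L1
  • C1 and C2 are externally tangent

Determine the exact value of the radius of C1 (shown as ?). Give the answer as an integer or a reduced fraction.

1. [C1‖L1]  r_C1² − 81 = 0  ⇒  r_C1 = 9 (r>0 drops 1)
2. [ext C1·C2]  r_C1² + 6r_C1 − 135 = 0  ⇒  r_C1 = 9 (r>0 drops 1)

9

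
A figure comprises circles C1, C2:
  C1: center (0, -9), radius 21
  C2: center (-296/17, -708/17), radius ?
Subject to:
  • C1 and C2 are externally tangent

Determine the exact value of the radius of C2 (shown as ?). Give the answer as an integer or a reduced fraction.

1. [ext C1·C2]  r_C2² + 42r_C2 − 928 = 0  ⇒  r_C2 = 16 (r>0 drops 1)

16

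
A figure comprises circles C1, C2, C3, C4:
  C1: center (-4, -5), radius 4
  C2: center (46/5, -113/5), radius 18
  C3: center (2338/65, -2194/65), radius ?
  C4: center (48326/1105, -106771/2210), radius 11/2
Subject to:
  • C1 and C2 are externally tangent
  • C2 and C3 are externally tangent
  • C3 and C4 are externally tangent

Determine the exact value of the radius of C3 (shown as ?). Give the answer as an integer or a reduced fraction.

11

1. [ext C2·C3]  r_C3² + 36r_C3 − 517 = 0  ⇒  r_C3 = 11 (r>0 drops 1)
2. [ext C3·C4]  r_C3² + 11r_C3 − 242 = 0  ⇒  r_C3 = 11 (r>0 drops 1)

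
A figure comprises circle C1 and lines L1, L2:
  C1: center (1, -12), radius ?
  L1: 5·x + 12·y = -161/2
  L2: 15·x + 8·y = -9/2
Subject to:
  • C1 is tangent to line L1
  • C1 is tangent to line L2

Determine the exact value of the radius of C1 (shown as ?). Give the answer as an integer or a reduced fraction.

9/2

1. [C1‖L1]  r_C1² − 81/4 = 0  ⇒  r_C1 = 9/2 (r>0 drops 1)
2. [C1‖L2]  r_C1² − 81/4 = 0  ⇒  r_C1 = 9/2 (r>0 drops 1)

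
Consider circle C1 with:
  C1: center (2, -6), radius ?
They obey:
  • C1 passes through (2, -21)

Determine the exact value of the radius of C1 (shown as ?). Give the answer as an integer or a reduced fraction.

15

1. [C1∋P]  r_C1² − 225 = 0  ⇒  r_C1 = 15 (r>0 drops 1)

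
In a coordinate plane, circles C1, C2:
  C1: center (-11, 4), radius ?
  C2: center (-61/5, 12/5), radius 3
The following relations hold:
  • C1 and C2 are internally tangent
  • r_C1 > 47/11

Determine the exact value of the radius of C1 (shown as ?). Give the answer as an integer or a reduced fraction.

1. [int C1,C2]  r_C1² − 6r_C1 + 5 = 0  ⇒  r_C1 = 1 or 5
2. given r_C1 > 47/11: keep 5

5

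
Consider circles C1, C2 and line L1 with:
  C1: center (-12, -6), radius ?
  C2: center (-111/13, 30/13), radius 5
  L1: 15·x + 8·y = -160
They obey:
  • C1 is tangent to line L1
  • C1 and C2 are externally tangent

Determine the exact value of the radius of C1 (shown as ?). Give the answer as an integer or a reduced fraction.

4

1. [C1‖L1]  r_C1² − 16 = 0  ⇒  r_C1 = 4 (r>0 drops 1)
2. [ext C1·C2]  r_C1² + 10r_C1 − 56 = 0  ⇒  r_C1 = 4 (r>0 drops 1)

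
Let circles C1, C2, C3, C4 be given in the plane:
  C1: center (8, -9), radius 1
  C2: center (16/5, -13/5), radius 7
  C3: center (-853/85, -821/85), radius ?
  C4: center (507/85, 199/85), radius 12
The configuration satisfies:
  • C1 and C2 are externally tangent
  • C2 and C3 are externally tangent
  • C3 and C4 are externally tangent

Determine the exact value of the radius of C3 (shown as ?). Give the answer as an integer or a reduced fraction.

8

1. [ext C2·C3]  r_C3² + 14r_C3 − 176 = 0  ⇒  r_C3 = 8 (r>0 drops 1)
2. [ext C3·C4]  r_C3² + 24r_C3 − 256 = 0  ⇒  r_C3 = 8 (r>0 drops 1)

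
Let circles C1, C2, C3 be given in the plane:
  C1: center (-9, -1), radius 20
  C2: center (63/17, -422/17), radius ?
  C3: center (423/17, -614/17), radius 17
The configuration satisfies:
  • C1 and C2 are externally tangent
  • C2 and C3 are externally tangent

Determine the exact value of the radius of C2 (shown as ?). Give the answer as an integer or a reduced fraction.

7

1. [ext C1·C2]  r_C2² + 40r_C2 − 329 = 0  ⇒  r_C2 = 7 (r>0 drops 1)
2. [ext C2·C3]  r_C2² + 34r_C2 − 287 = 0  ⇒  r_C2 = 7 (r>0 drops 1)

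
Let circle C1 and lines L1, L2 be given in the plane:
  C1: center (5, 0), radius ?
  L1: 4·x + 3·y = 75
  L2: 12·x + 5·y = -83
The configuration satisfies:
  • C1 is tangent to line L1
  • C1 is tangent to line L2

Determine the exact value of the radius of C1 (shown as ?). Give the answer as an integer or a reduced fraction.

1. [C1‖L1]  r_C1² − 121 = 0  ⇒  r_C1 = 11 (r>0 drops 1)
2. [C1‖L2]  r_C1² − 121 = 0  ⇒  r_C1 = 11 (r>0 drops 1)

11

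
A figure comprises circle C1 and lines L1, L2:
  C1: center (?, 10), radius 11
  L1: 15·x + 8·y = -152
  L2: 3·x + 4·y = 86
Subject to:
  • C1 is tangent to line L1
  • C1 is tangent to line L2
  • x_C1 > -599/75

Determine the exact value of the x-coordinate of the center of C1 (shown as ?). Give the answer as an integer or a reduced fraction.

-3

1. [C1‖L1]  x_C1² + (464/15)x_C1 + 419/5 = 0  ⇒  x_C1 = -419/15 or -3
2. [C1‖L2]  x_C1² − (92/3)x_C1 − 101 = 0  ⇒  x_C1 = -3 or 101/3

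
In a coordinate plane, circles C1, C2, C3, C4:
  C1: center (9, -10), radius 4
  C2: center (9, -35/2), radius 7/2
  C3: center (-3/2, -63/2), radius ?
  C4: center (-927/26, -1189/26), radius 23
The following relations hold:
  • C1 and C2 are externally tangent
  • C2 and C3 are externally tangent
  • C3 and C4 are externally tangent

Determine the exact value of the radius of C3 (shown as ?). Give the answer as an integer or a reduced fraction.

1. [ext C2·C3]  r_C3² + 7r_C3 − 294 = 0  ⇒  r_C3 = 14 (r>0 drops 1)
2. [ext C3·C4]  r_C3² + 46r_C3 − 840 = 0  ⇒  r_C3 = 14 (r>0 drops 1)

14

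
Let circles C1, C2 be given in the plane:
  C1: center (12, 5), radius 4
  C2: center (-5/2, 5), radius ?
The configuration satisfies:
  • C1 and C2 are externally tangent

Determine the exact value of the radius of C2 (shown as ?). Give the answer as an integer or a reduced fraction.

21/2

1. [ext C1·C2]  r_C2² + 8r_C2 − 777/4 = 0  ⇒  r_C2 = 21/2 (r>0 drops 1)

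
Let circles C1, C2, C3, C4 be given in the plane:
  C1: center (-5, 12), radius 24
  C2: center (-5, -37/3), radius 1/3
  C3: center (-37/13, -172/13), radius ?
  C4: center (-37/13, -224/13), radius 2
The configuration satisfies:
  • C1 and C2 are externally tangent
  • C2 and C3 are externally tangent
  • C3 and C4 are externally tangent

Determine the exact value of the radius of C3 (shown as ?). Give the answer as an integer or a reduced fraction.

1. [ext C2·C3]  r_C3² + (2/3)r_C3 − 16/3 = 0  ⇒  r_C3 = 2 (r>0 drops 1)
2. [ext C3·C4]  r_C3² + 4r_C3 − 12 = 0  ⇒  r_C3 = 2 (r>0 drops 1)

2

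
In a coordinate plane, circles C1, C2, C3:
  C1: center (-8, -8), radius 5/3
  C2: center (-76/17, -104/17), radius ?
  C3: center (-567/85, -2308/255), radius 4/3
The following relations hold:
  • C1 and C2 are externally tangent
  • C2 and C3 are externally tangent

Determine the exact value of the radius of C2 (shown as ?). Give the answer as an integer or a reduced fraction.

1. [ext C1·C2]  r_C2² + (10/3)r_C2 − 119/9 = 0  ⇒  r_C2 = 7/3 (r>0 drops 1)
2. [ext C2·C3]  r_C2² + (8/3)r_C2 − 35/3 = 0  ⇒  r_C2 = 7/3 (r>0 drops 1)

7/3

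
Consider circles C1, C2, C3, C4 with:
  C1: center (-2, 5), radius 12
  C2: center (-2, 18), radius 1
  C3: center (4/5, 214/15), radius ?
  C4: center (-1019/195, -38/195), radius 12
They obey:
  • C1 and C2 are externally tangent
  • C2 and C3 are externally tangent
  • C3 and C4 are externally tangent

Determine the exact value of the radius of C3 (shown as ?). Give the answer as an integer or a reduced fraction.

1. [ext C2·C3]  r_C3² + 2r_C3 − 187/9 = 0  ⇒  r_C3 = 11/3 (r>0 drops 1)
2. [ext C3·C4]  r_C3² + 24r_C3 − 913/9 = 0  ⇒  r_C3 = 11/3 (r>0 drops 1)

11/3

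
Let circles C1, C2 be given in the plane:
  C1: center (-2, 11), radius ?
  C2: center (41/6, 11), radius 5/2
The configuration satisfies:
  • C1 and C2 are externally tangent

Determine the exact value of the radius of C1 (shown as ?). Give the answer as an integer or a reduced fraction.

1. [ext C1·C2]  r_C1² + 5r_C1 − 646/9 = 0  ⇒  r_C1 = 19/3 (r>0 drops 1)

19/3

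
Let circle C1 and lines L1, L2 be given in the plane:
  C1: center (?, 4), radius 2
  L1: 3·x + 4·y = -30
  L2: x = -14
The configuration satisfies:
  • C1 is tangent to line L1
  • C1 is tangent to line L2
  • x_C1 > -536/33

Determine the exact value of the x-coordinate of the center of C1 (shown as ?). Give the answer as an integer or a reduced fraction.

1. [C1‖L1]  x_C1² + (92/3)x_C1 + 224 = 0  ⇒  x_C1 = -56/3 or -12
2. [C1‖L2]  x_C1² + 28x_C1 + 192 = 0  ⇒  x_C1 = -16 or -12

-12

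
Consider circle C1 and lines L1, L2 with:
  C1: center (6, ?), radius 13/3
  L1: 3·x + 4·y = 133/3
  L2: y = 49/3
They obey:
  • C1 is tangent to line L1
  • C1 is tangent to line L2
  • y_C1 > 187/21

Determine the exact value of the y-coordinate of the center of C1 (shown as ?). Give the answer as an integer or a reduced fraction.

12

1. [C1‖L1]  y_C1² − (79/6)y_C1 + 14 = 0  ⇒  y_C1 = 7/6 or 12
2. [C1‖L2]  y_C1² − (98/3)y_C1 + 248 = 0  ⇒  y_C1 = 12 or 62/3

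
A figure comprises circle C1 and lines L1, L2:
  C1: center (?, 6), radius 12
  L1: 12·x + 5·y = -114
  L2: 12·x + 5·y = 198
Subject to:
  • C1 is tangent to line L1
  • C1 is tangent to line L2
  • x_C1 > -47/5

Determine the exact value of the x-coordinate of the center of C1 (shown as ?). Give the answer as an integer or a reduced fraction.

1

1. [C1‖L1]  x_C1² + 24x_C1 − 25 = 0  ⇒  x_C1 = -25 or 1
2. [C1‖L2]  x_C1² − 28x_C1 + 27 = 0  ⇒  x_C1 = 1 or 27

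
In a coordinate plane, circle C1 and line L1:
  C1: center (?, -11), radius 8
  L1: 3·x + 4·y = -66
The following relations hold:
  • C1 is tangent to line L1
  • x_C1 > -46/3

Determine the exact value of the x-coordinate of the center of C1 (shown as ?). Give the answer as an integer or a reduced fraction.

6

1. [C1‖L1]  x_C1² + (44/3)x_C1 − 124 = 0  ⇒  x_C1 = -62/3 or 6
2. given x_C1 > -46/3: keep 6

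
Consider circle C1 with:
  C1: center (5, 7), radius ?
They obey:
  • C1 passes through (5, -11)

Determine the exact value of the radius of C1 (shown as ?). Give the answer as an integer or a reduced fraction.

1. [C1∋P]  r_C1² − 324 = 0  ⇒  r_C1 = 18 (r>0 drops 1)

18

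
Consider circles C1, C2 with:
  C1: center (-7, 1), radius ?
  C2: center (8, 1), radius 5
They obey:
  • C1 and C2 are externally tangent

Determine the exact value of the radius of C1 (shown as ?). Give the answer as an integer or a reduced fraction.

1. [ext C1·C2]  r_C1² + 10r_C1 − 200 = 0  ⇒  r_C1 = 10 (r>0 drops 1)

10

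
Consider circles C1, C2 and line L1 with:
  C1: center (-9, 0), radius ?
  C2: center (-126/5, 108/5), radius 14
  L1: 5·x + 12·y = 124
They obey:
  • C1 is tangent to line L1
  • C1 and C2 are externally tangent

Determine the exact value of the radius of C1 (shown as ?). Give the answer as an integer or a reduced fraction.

13

1. [C1‖L1]  r_C1² − 169 = 0  ⇒  r_C1 = 13 (r>0 drops 1)
2. [ext C1·C2]  r_C1² + 28r_C1 − 533 = 0  ⇒  r_C1 = 13 (r>0 drops 1)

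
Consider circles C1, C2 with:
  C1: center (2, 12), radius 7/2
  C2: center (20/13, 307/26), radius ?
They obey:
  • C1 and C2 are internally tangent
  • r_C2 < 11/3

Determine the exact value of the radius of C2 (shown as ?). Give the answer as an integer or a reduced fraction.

3

1. [int C1,C2]  r_C2² − 7r_C2 + 12 = 0  ⇒  r_C2 = 3 or 4
2. given r_C2 < 11/3: keep 3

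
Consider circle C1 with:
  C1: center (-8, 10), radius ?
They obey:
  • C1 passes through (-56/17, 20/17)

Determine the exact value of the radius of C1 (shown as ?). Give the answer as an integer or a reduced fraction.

1. [C1∋P]  r_C1² − 100 = 0  ⇒  r_C1 = 10 (r>0 drops 1)

10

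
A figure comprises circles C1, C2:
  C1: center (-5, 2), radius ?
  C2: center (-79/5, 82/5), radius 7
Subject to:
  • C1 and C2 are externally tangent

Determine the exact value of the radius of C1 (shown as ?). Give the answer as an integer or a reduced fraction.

1. [ext C1·C2]  r_C1² + 14r_C1 − 275 = 0  ⇒  r_C1 = 11 (r>0 drops 1)

11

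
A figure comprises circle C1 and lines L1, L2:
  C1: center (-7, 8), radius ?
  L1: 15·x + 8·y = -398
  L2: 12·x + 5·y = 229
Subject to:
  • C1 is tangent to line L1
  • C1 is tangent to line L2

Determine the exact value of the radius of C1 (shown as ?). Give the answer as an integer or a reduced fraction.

1. [C1‖L1]  r_C1² − 441 = 0  ⇒  r_C1 = 21 (r>0 drops 1)
2. [C1‖L2]  r_C1² − 441 = 0  ⇒  r_C1 = 21 (r>0 drops 1)

21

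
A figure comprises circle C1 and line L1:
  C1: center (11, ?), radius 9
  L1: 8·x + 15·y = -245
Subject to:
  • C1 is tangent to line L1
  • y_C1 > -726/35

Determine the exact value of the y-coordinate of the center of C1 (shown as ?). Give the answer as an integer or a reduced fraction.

-12

1. [C1‖L1]  y_C1² + (222/5)y_C1 + 1944/5 = 0  ⇒  y_C1 = -162/5 or -12
2. given y_C1 > -726/35: keep -12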